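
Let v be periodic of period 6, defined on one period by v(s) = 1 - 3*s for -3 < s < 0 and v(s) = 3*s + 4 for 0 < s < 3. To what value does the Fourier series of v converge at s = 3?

23/2

At s = 3 the one-sided limits are v(3^-) = 13 and v(3^+) = 10.
By Dirichlet's theorem the series converges to their average, [(13) + (10)]/2 = 23/2.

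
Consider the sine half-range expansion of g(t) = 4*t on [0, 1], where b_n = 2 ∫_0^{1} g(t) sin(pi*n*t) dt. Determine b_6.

-4/(3*pi)

b_6 = 2 ∫_0^{1} (4*t) sin(6*pi*t) dt.
Integrating by parts (boundary term plus one more integral), an antiderivative of (4*t) sin(6*pi*t) is -2*t*cos(6*pi*t)/(3*pi) + sin(6*pi*t)/(9*pi**2); evaluating from 0 to 1: ∫_{0}^{1} (4*t) sin(6*pi*t) dt = (-2/(3*pi)) - (0) = -2/(3*pi).
Hence b_6 = 2·(-2/(3*pi)) = -4/(3*pi).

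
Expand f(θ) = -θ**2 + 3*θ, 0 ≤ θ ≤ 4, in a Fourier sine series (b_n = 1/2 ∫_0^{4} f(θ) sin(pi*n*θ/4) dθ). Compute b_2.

4/pi

b_2 = 1/2 ∫_0^{4} (-θ**2 + 3*θ) sin(pi*θ/2) dθ.
Integrating by parts twice (tabular method), an antiderivative of (-θ**2 + 3*θ) sin(pi*θ/2) is 2*θ**2*cos(pi*θ/2)/pi - 8*θ*sin(pi*θ/2)/pi**2 - 6*θ*cos(pi*θ/2)/pi + 12*sin(pi*θ/2)/pi**2 - 16*cos(pi*θ/2)/pi**3; evaluating from 0 to 4: ∫_{0}^{4} (-θ**2 + 3*θ) sin(pi*θ/2) dθ = (-16/pi**3 + 8/pi) - (-16/pi**3) = 8/pi.
Hence b_2 = (1/2)·(8/pi) = 4/pi.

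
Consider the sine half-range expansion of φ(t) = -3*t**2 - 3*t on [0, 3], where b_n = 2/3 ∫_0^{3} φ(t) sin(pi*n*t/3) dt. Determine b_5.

72*(3 - 25*pi**2)/(125*pi**3)

b_5 = 2/3 ∫_0^{3} (-3*t**2 - 3*t) sin(5*pi*t/3) dt.
Integrating by parts twice (tabular method), an antiderivative of (-3*t**2 - 3*t) sin(5*pi*t/3) is 9*t**2*cos(5*pi*t/3)/(5*pi) - 54*t*sin(5*pi*t/3)/(25*pi**2) + 9*t*cos(5*pi*t/3)/(5*pi) - 27*sin(5*pi*t/3)/(25*pi**2) - 162*cos(5*pi*t/3)/(125*pi**3); evaluating from 0 to 3: ∫_{0}^{3} (-3*t**2 - 3*t) sin(5*pi*t/3) dt = (54*(3 - 50*pi**2)/(125*pi**3)) - (-162/(125*pi**3)) = 108*(3 - 25*pi**2)/(125*pi**3).
Hence b_5 = (2/3)·(108*(3 - 25*pi**2)/(125*pi**3)) = 72*(3 - 25*pi**2)/(125*pi**3).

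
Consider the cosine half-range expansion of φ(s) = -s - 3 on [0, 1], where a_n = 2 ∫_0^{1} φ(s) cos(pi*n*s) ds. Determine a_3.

4/(9*pi**2)

a_3 = 2 ∫_0^{1} (-s - 3) cos(3*pi*s) ds.
Integrating by parts (boundary term plus one more integral), an antiderivative of (-s - 3) cos(3*pi*s) is -s*sin(3*pi*s)/(3*pi) - sin(3*pi*s)/pi - cos(3*pi*s)/(9*pi**2); evaluating from 0 to 1: ∫_{0}^{1} (-s - 3) cos(3*pi*s) ds = (1/(9*pi**2)) - (-1/(9*pi**2)) = 2/(9*pi**2).
Hence a_3 = 2·(2/(9*pi**2)) = 4/(9*pi**2).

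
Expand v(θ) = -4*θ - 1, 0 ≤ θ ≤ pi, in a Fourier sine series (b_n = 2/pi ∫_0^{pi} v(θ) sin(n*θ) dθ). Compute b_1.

b_1 = 2/pi ∫_0^{pi} (-4*θ - 1) sin(θ) dθ.
Integrating by parts (boundary term plus one more integral), an antiderivative of (-4*θ - 1) sin(θ) is 4*θ*cos(θ) - 4*sin(θ) + cos(θ); evaluating from 0 to pi: ∫_{0}^{pi} (-4*θ - 1) sin(θ) dθ = (-4*pi - 1) - (1) = -4*pi - 2.
Hence b_1 = (2/pi)·(-4*pi - 2) = -8 - 4/pi.

-8 - 4/pi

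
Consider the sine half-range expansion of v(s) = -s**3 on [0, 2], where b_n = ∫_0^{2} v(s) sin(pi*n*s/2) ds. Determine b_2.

b_2 = ∫_0^{2} (-s**3) sin(pi*s) ds.
Integrating by parts three times (tabular method), an antiderivative of (-s**3) sin(pi*s) is s**3*cos(pi*s)/pi - 3*s**2*sin(pi*s)/pi**2 - 6*s*cos(pi*s)/pi**3 + 6*sin(pi*s)/pi**4; evaluating from 0 to 2: ∫_{0}^{2} (-s**3) sin(pi*s) ds = (-12/pi**3 + 8/pi) - (0) = -12/pi**3 + 8/pi.
Hence b_2 = -12/pi**3 + 8/pi.

-12/pi**3 + 8/pi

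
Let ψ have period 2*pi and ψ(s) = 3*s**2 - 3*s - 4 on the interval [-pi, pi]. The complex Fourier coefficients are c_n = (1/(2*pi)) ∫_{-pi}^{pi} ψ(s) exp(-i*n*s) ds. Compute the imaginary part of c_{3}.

1

Since ψ is real-valued, Im(c_{3}) = -(1/(2*pi)) ∫_{-pi}^{pi} ψ(s) sin(3*s) ds = -b_{3}/2.
Integrating by parts twice (tabular method), an antiderivative of (3*s**2 - 3*s - 4) sin(3*s) is -s**2*cos(3*s) + 2*s*sin(3*s)/3 + s*cos(3*s) - sin(3*s)/3 + 14*cos(3*s)/9; evaluating from -pi to pi: ∫_{-pi}^{pi} (3*s**2 - 3*s - 4) sin(3*s) ds = (-pi - 14/9 + pi**2) - (-14/9 + pi + pi**2) = -2*pi.
Hence Im(c_{3}) = (-1/(2*pi))·(-2*pi) = 1.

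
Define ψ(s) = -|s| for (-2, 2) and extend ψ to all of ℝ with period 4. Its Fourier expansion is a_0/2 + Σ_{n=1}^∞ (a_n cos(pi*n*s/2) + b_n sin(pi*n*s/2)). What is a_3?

a_3 = 1/2 ∫_{-2}^{2} ψ(s) cos(3*pi*s/2) ds.
ψ is even and cos(3*pi*s/2) is even, so the integrand is even and a_3 = ∫_0^{2} ψ(s) cos(3*pi*s/2) ds.
Integrating by parts (boundary term plus one more integral), an antiderivative of (-s) cos(3*pi*s/2) is -2*s*sin(3*pi*s/2)/(3*pi) - 4*cos(3*pi*s/2)/(9*pi**2); evaluating from 0 to 2: ∫_{0}^{2} (-s) cos(3*pi*s/2) ds = (4/(9*pi**2)) - (-4/(9*pi**2)) = 8/(9*pi**2).
Hence a_3 = 8/(9*pi**2).

8/(9*pi**2)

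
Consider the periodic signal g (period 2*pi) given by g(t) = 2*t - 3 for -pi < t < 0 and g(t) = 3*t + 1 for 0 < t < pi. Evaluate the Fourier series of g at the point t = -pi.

-1 + pi/2

At t = -pi the one-sided limits are g(-pi^-) = 1 + 3*pi and g(-pi^+) = -2*pi - 3.
By Dirichlet's theorem the series converges to their average, [(1 + 3*pi) + (-2*pi - 3)]/2 = -1 + pi/2.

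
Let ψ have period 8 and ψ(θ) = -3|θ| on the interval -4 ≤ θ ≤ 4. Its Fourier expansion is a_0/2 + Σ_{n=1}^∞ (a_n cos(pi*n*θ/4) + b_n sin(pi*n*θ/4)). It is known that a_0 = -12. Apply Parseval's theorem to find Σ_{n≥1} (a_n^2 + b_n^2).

24

Parseval: a_0^2/2 + Σ_{n≥1} (a_n^2+b_n^2) = 1/4 ∫_{-4}^{4} ψ(θ)^2 dθ = 96.
Subtract a_0^2/2 = 72: Σ (a_n^2+b_n^2) = 24.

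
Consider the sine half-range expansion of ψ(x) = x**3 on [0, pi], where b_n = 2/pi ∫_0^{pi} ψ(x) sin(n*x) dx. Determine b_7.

-12/343 + 2*pi**2/7

b_7 = 2/pi ∫_0^{pi} (x**3) sin(7*x) dx.
Integrating by parts three times (tabular method), an antiderivative of (x**3) sin(7*x) is -x**3*cos(7*x)/7 + 3*x**2*sin(7*x)/49 + 6*x*cos(7*x)/343 - 6*sin(7*x)/2401; evaluating from 0 to pi: ∫_{0}^{pi} (x**3) sin(7*x) dx = (pi*(-6 + 49*pi**2)/343) - (0) = pi*(-6 + 49*pi**2)/343.
Hence b_7 = (2/pi)·(pi*(-6 + 49*pi**2)/343) = -12/343 + 2*pi**2/7.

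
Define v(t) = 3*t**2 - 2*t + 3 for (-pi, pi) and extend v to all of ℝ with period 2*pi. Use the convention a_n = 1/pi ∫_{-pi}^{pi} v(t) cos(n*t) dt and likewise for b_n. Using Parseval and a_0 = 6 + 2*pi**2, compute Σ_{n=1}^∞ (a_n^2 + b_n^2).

Parseval: a_0^2/2 + Σ_{n≥1} (a_n^2+b_n^2) = 1/pi ∫_{-pi}^{pi} v(t)^2 dt = 18 + 44*pi**2/3 + 18*pi**4/5.
Subtract a_0^2/2 = 2*(3 + pi**2)**2: Σ (a_n^2+b_n^2) = 8*pi**2*(5 + 3*pi**2)/15.

8*pi**2*(5 + 3*pi**2)/15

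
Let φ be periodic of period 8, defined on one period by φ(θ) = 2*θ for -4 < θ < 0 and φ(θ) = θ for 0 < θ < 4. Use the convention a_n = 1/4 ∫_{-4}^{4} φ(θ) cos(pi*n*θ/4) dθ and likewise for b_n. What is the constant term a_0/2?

-1

a_0 = 1/4 ∫_{-4}^{4} φ(θ) dθ = 1/4 · (-8) = -2.
So the constant term a_0/2 = -1.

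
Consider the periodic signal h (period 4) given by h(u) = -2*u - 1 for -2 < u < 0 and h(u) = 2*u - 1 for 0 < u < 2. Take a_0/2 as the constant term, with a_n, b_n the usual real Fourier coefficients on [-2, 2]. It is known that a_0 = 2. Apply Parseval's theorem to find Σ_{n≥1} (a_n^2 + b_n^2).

8/3

Parseval: a_0^2/2 + Σ_{n≥1} (a_n^2+b_n^2) = 1/2 ∫_{-2}^{2} h(u)^2 du = 14/3.
Subtract a_0^2/2 = 2: Σ (a_n^2+b_n^2) = 8/3.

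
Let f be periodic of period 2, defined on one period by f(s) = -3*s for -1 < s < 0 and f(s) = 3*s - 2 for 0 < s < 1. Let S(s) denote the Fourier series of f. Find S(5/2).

-1/2

s = 5/2 differs from s = 1/2 by 1 full period(s), and the series is 2-periodic.
f is continuous at s = 1/2 with value -1/2, so the series converges to -1/2 there.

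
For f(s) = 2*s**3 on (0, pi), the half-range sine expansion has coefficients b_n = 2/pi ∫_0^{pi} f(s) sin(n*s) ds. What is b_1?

-24 + 4*pi**2

b_1 = 2/pi ∫_0^{pi} (2*s**3) sin(s) ds.
Integrating by parts three times (tabular method), an antiderivative of (2*s**3) sin(s) is -2*s**3*cos(s) + 6*s**2*sin(s) + 12*s*cos(s) - 12*sin(s); evaluating from 0 to pi: ∫_{0}^{pi} (2*s**3) sin(s) ds = (2*pi*(-6 + pi**2)) - (0) = 2*pi*(-6 + pi**2).
Hence b_1 = (2/pi)·(2*pi*(-6 + pi**2)) = -24 + 4*pi**2.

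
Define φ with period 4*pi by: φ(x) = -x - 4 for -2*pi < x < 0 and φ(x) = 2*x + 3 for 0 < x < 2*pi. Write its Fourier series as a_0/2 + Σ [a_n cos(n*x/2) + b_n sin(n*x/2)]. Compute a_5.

a_5 = (1/(2*pi)) ∫_{-2*pi}^{2*pi} φ(x) cos(5*x/2) dx.
Split the integral at the breakpoints.
Integrating by parts (boundary term plus one more integral), an antiderivative of (-x - 4) cos(5*x/2) is -2*x*sin(5*x/2)/5 - 8*sin(5*x/2)/5 - 4*cos(5*x/2)/25; evaluating from -2*pi to 0: ∫_{-2*pi}^{0} (-x - 4) cos(5*x/2) dx = (-4/25) - (4/25) = -8/25.
Integrating by parts (boundary term plus one more integral), an antiderivative of (2*x + 3) cos(5*x/2) is 4*x*sin(5*x/2)/5 + 6*sin(5*x/2)/5 + 8*cos(5*x/2)/25; evaluating from 0 to 2*pi: ∫_{0}^{2*pi} (2*x + 3) cos(5*x/2) dx = (-8/25) - (8/25) = -16/25.
Summing the pieces and multiplying by (1/(2*pi)) gives a_5 = -12/(25*pi).

-12/(25*pi)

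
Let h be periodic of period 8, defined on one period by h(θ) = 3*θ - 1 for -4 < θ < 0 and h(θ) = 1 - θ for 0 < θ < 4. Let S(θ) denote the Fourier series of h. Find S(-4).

-8

θ = -4 differs from θ = 4 by -1 full period(s), and the series is 8-periodic.
At θ = 4 the one-sided limits are h(4^-) = -3 and h(4^+) = -13.
By Dirichlet's theorem the series converges to their average, [(-3) + (-13)]/2 = -8.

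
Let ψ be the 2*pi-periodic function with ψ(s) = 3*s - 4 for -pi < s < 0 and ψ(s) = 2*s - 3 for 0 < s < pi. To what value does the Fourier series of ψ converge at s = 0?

-7/2

At s = 0 the one-sided limits are ψ(0^-) = -4 and ψ(0^+) = -3.
By Dirichlet's theorem the series converges to their average, [(-4) + (-3)]/2 = -7/2.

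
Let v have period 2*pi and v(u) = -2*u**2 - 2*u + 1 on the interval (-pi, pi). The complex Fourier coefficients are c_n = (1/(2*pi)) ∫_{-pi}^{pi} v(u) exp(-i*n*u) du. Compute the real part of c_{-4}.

Since v is real-valued, Re(c_{-4}) = (1/(2*pi)) ∫_{-pi}^{pi} v(u) cos(-4*u) du = a_{4}/2.
Integrating by parts twice (tabular method), an antiderivative of (-2*u**2 - 2*u + 1) cos(-4*u) is -u**2*sin(4*u)/2 - u*sin(4*u)/2 - u*cos(4*u)/4 + 5*sin(4*u)/16 - cos(4*u)/8; evaluating from -pi to pi: ∫_{-pi}^{pi} (-2*u**2 - 2*u + 1) cos(-4*u) du = (-pi/4 - 1/8) - (-1/8 + pi/4) = -pi/2.
Hence Re(c_{-4}) = (1/(2*pi))·(-pi/2) = -1/4.

-1/4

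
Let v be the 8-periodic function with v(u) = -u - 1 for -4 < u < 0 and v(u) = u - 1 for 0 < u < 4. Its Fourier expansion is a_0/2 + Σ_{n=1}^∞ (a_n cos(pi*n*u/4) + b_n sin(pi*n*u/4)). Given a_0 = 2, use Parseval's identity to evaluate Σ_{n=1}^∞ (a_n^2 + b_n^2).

8/3

Parseval: a_0^2/2 + Σ_{n≥1} (a_n^2+b_n^2) = 1/4 ∫_{-4}^{4} v(u)^2 du = 14/3.
Subtract a_0^2/2 = 2: Σ (a_n^2+b_n^2) = 8/3.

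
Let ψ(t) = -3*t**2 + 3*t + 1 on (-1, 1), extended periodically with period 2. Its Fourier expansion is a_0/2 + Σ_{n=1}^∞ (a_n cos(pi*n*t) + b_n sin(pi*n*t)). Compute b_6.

b_6 = ∫_{-1}^{1} ψ(t) sin(6*pi*t) dt.
Integrating by parts twice (tabular method), an antiderivative of (-3*t**2 + 3*t + 1) sin(6*pi*t) is t**2*cos(6*pi*t)/(2*pi) - t*sin(6*pi*t)/(6*pi**2) - t*cos(6*pi*t)/(2*pi) + sin(6*pi*t)/(12*pi**2) - cos(6*pi*t)/(6*pi) - cos(6*pi*t)/(36*pi**3); evaluating from -1 to 1: ∫_{-1}^{1} (-3*t**2 + 3*t + 1) sin(6*pi*t) dt = ((-6*pi**2 - 1)/(36*pi**3)) - ((-1 + 30*pi**2)/(36*pi**3)) = -1/pi.
Hence b_6 = -1/pi.

-1/pi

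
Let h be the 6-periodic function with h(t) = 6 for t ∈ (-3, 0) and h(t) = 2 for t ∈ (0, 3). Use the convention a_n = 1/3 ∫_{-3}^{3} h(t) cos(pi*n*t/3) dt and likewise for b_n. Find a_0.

a_0 = 1/3 ∫_{-3}^{3} h(t) dt = 1/3 · (24) = 8.

8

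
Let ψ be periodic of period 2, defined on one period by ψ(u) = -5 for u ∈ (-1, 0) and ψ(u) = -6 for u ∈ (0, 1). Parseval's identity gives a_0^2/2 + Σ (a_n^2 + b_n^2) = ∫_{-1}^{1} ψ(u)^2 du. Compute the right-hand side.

∫_{-1}^{1} ψ(u)^2 du = 61.

61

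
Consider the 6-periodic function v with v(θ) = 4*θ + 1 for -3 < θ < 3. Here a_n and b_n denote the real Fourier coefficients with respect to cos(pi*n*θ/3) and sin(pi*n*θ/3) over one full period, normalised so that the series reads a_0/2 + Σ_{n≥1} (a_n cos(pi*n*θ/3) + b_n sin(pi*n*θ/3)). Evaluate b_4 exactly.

-6/pi

b_4 = 1/3 ∫_{-3}^{3} v(θ) sin(4*pi*θ/3) dθ.
Integrating by parts (boundary term plus one more integral), an antiderivative of (4*θ + 1) sin(4*pi*θ/3) is -3*θ*cos(4*pi*θ/3)/pi + 9*sin(4*pi*θ/3)/(4*pi**2) - 3*cos(4*pi*θ/3)/(4*pi); evaluating from -3 to 3: ∫_{-3}^{3} (4*θ + 1) sin(4*pi*θ/3) dθ = (-39/(4*pi)) - (33/(4*pi)) = -18/pi.
Hence b_4 = (1/3)·(-18/pi) = -6/pi.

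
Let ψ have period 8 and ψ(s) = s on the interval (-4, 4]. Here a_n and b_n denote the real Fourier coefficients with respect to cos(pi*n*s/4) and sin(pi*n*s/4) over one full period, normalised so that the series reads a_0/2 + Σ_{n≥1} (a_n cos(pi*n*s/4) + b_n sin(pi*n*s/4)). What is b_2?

b_2 = 1/4 ∫_{-4}^{4} ψ(s) sin(pi*s/2) ds.
ψ is odd and sin(pi*s/2) is odd, so the integrand is even and b_2 = 1/2 ∫_0^{4} ψ(s) sin(pi*s/2) ds.
Integrating by parts (boundary term plus one more integral), an antiderivative of (s) sin(pi*s/2) is -2*s*cos(pi*s/2)/pi + 4*sin(pi*s/2)/pi**2; evaluating from 0 to 4: ∫_{0}^{4} (s) sin(pi*s/2) ds = (-8/pi) - (0) = -8/pi.
Hence b_2 = (1/2)·(-8/pi) = -4/pi.

-4/pi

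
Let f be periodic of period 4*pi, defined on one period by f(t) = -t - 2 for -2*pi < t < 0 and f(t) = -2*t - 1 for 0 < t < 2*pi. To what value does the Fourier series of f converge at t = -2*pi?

At t = -2*pi the one-sided limits are f(-2*pi^-) = -4*pi - 1 and f(-2*pi^+) = -2 + 2*pi.
By Dirichlet's theorem the series converges to their average, [(-4*pi - 1) + (-2 + 2*pi)]/2 = -pi - 3/2.

-pi - 3/2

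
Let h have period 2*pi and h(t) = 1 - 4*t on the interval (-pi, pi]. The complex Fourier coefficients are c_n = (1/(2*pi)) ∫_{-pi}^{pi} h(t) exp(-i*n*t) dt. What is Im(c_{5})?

Since h is real-valued, Im(c_{5}) = -(1/(2*pi)) ∫_{-pi}^{pi} h(t) sin(5*t) dt = -b_{5}/2.
Integrating by parts (boundary term plus one more integral), an antiderivative of (1 - 4*t) sin(5*t) is 4*t*cos(5*t)/5 - 4*sin(5*t)/25 - cos(5*t)/5; evaluating from -pi to pi: ∫_{-pi}^{pi} (1 - 4*t) sin(5*t) dt = (1/5 - 4*pi/5) - (1/5 + 4*pi/5) = -8*pi/5.
Hence Im(c_{5}) = (-1/(2*pi))·(-8*pi/5) = 4/5.

4/5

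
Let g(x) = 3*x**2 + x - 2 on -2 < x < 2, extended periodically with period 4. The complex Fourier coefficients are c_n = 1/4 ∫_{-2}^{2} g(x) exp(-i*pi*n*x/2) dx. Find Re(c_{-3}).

-8/(3*pi**2)

Since g is real-valued, Re(c_{-3}) = 1/4 ∫_{-2}^{2} g(x) cos(-3*pi*x/2) dx = a_{3}/2.
Integrating by parts twice (tabular method), an antiderivative of (3*x**2 + x - 2) cos(-3*pi*x/2) is 2*x**2*sin(3*pi*x/2)/pi + 2*x*sin(3*pi*x/2)/(3*pi) + 8*x*cos(3*pi*x/2)/(3*pi**2) - 4*sin(3*pi*x/2)/(3*pi) - 16*sin(3*pi*x/2)/(9*pi**3) + 4*cos(3*pi*x/2)/(9*pi**2); evaluating from -2 to 2: ∫_{-2}^{2} (3*x**2 + x - 2) cos(-3*pi*x/2) dx = (-52/(9*pi**2)) - (44/(9*pi**2)) = -32/(3*pi**2).
Hence Re(c_{-3}) = (1/4)·(-32/(3*pi**2)) = -8/(3*pi**2).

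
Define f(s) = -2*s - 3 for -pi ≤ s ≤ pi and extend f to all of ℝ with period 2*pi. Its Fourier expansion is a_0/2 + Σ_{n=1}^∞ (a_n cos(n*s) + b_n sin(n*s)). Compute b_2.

b_2 = 1/pi ∫_{-pi}^{pi} f(s) sin(2*s) ds.
Integrating by parts (boundary term plus one more integral), an antiderivative of (-2*s - 3) sin(2*s) is s*cos(2*s) - sin(2*s)/2 + 3*cos(2*s)/2; evaluating from -pi to pi: ∫_{-pi}^{pi} (-2*s - 3) sin(2*s) ds = (3/2 + pi) - (3/2 - pi) = 2*pi.
Hence b_2 = (1/pi)·(2*pi) = 2.

2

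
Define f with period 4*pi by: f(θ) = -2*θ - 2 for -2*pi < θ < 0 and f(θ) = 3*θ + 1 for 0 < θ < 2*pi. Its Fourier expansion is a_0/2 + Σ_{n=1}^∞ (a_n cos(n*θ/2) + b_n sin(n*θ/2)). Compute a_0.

a_0 = (1/(2*pi)) ∫_{-2*pi}^{2*pi} f(θ) dθ = (1/(2*pi)) · (2*pi*(-1 + 5*pi)) = -1 + 5*pi.

-1 + 5*pi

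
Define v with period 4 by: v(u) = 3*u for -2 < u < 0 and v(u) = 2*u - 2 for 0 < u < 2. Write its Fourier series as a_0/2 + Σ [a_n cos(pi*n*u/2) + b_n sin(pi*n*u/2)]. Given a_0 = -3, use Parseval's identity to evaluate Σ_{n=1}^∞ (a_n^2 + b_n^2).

Parseval: a_0^2/2 + Σ_{n≥1} (a_n^2+b_n^2) = 1/2 ∫_{-2}^{2} v(u)^2 du = 40/3.
Subtract a_0^2/2 = 9/2: Σ (a_n^2+b_n^2) = 53/6.

53/6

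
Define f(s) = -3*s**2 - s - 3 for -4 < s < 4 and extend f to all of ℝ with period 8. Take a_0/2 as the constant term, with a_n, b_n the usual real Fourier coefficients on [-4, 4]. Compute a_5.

a_5 = 1/4 ∫_{-4}^{4} f(s) cos(5*pi*s/4) ds.
Integrating by parts twice (tabular method), an antiderivative of (-3*s**2 - s - 3) cos(5*pi*s/4) is -12*s**2*sin(5*pi*s/4)/(5*pi) - 4*s*sin(5*pi*s/4)/(5*pi) - 96*s*cos(5*pi*s/4)/(25*pi**2) - 12*sin(5*pi*s/4)/(5*pi) + 384*sin(5*pi*s/4)/(125*pi**3) - 16*cos(5*pi*s/4)/(25*pi**2); evaluating from -4 to 4: ∫_{-4}^{4} (-3*s**2 - s - 3) cos(5*pi*s/4) ds = (16/pi**2) - (-368/(25*pi**2)) = 768/(25*pi**2).
Hence a_5 = (1/4)·(768/(25*pi**2)) = 192/(25*pi**2).

192/(25*pi**2)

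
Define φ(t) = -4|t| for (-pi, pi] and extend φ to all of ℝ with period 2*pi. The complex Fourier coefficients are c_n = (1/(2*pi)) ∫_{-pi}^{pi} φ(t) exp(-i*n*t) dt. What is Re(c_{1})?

8/pi

Since φ is real-valued, Re(c_{1}) = (1/(2*pi)) ∫_{-pi}^{pi} φ(t) cos(t) dt = a_{1}/2.
φ is even and cos(t) is even, so the integrand is even: ∫_{-pi}^{pi} φ(t) cos(t) dt = 2∫_0^{pi} φ(t) cos(t) dt.
Integrating by parts (boundary term plus one more integral), an antiderivative of (-4*t) cos(t) is -4*t*sin(t) - 4*cos(t); evaluating from 0 to pi: ∫_{0}^{pi} (-4*t) cos(t) dt = (4) - (-4) = 8.
So ∫_{-pi}^{pi} φ(t) cos(t) dt = 16.
Hence Re(c_{1}) = (1/(2*pi))·(16) = 8/pi.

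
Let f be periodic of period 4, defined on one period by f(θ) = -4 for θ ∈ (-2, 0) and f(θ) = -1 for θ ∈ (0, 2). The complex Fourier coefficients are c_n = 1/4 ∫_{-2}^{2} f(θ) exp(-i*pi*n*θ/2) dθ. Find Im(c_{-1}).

3/pi

Since f is real-valued, Im(c_{-1}) = -1/4 ∫_{-2}^{2} f(θ) sin(-pi*θ/2) dθ = b_{1}/2.
Split the integral at the breakpoints.
Directly, an antiderivative of (-4) sin(-pi*θ/2) is -8*cos(pi*θ/2)/pi; evaluating from -2 to 0: ∫_{-2}^{0} (-4) sin(-pi*θ/2) dθ = (-8/pi) - (8/pi) = -16/pi.
Directly, an antiderivative of (-1) sin(-pi*θ/2) is -2*cos(pi*θ/2)/pi; evaluating from 0 to 2: ∫_{0}^{2} (-1) sin(-pi*θ/2) dθ = (2/pi) - (-2/pi) = 4/pi.
So ∫_{-2}^{2} f(θ) sin(-pi*θ/2) dθ = -12/pi.
Hence Im(c_{-1}) = (-1/4)·(-12/pi) = 3/pi.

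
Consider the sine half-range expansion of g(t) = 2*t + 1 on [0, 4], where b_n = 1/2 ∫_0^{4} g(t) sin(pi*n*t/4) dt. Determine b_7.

b_7 = 1/2 ∫_0^{4} (2*t + 1) sin(7*pi*t/4) dt.
Integrating by parts (boundary term plus one more integral), an antiderivative of (2*t + 1) sin(7*pi*t/4) is -8*t*cos(7*pi*t/4)/(7*pi) + 32*sin(7*pi*t/4)/(49*pi**2) - 4*cos(7*pi*t/4)/(7*pi); evaluating from 0 to 4: ∫_{0}^{4} (2*t + 1) sin(7*pi*t/4) dt = (36/(7*pi)) - (-4/(7*pi)) = 40/(7*pi).
Hence b_7 = (1/2)·(40/(7*pi)) = 20/(7*pi).

20/(7*pi)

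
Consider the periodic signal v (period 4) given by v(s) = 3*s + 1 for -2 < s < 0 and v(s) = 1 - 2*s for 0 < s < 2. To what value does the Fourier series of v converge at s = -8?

s = -8 differs from s = 0 by -2 full period(s), and the series is 4-periodic.
v is continuous at s = 0 with value 1, so the series converges to 1 there.

1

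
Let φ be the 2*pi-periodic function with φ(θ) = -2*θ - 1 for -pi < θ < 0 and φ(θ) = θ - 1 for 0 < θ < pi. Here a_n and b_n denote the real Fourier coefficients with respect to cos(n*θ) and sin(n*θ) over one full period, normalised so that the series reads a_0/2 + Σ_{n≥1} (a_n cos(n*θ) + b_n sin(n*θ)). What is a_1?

-6/pi

a_1 = 1/pi ∫_{-pi}^{pi} φ(θ) cos(θ) dθ.
Split the integral at the breakpoints.
Integrating by parts (boundary term plus one more integral), an antiderivative of (-2*θ - 1) cos(θ) is -2*θ*sin(θ) - sin(θ) - 2*cos(θ); evaluating from -pi to 0: ∫_{-pi}^{0} (-2*θ - 1) cos(θ) dθ = (-2) - (2) = -4.
Integrating by parts (boundary term plus one more integral), an antiderivative of (θ - 1) cos(θ) is θ*sin(θ) - sin(θ) + cos(θ); evaluating from 0 to pi: ∫_{0}^{pi} (θ - 1) cos(θ) dθ = (-1) - (1) = -2.
Summing the pieces and multiplying by (1/pi) gives a_1 = -6/pi.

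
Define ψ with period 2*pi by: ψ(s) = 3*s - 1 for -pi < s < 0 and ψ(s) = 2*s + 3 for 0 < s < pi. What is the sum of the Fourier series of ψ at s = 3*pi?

s = 3*pi differs from s = pi by 1 full period(s), and the series is 2*pi-periodic.
At s = pi the one-sided limits are ψ(pi^-) = 3 + 2*pi and ψ(pi^+) = -3*pi - 1.
By Dirichlet's theorem the series converges to their average, [(3 + 2*pi) + (-3*pi - 1)]/2 = 1 - pi/2.

1 - pi/2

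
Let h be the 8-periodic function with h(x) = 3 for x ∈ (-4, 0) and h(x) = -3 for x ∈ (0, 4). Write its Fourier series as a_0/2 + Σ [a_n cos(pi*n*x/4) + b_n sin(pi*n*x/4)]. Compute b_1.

b_1 = 1/4 ∫_{-4}^{4} h(x) sin(pi*x/4) dx.
h is odd and sin(pi*x/4) is odd, so the integrand is even and b_1 = 1/2 ∫_0^{4} h(x) sin(pi*x/4) dx.
Directly, an antiderivative of (-3) sin(pi*x/4) is 12*cos(pi*x/4)/pi; evaluating from 0 to 4: ∫_{0}^{4} (-3) sin(pi*x/4) dx = (-12/pi) - (12/pi) = -24/pi.
Hence b_1 = (1/2)·(-24/pi) = -12/pi.

-12/pi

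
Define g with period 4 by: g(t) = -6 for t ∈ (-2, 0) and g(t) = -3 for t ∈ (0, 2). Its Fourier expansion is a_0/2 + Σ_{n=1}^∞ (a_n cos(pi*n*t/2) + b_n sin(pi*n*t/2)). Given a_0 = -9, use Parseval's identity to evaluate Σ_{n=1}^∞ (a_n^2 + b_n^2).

9/2

Parseval: a_0^2/2 + Σ_{n≥1} (a_n^2+b_n^2) = 1/2 ∫_{-2}^{2} g(t)^2 dt = 45.
Subtract a_0^2/2 = 81/2: Σ (a_n^2+b_n^2) = 9/2.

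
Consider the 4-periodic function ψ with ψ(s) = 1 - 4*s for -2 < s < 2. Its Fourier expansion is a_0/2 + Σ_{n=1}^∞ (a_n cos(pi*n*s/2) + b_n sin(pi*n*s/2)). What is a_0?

2

a_0 = 1/2 ∫_{-2}^{2} ψ(s) ds = 1/2 · (4) = 2.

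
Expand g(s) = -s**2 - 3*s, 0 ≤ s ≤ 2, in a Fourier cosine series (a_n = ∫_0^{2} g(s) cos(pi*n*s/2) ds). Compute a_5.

8/(5*pi**2)

a_5 = ∫_0^{2} (-s**2 - 3*s) cos(5*pi*s/2) ds.
Integrating by parts twice (tabular method), an antiderivative of (-s**2 - 3*s) cos(5*pi*s/2) is -2*s**2*sin(5*pi*s/2)/(5*pi) - 6*s*sin(5*pi*s/2)/(5*pi) - 8*s*cos(5*pi*s/2)/(25*pi**2) + 16*sin(5*pi*s/2)/(125*pi**3) - 12*cos(5*pi*s/2)/(25*pi**2); evaluating from 0 to 2: ∫_{0}^{2} (-s**2 - 3*s) cos(5*pi*s/2) ds = (28/(25*pi**2)) - (-12/(25*pi**2)) = 8/(5*pi**2).
Hence a_5 = 8/(5*pi**2).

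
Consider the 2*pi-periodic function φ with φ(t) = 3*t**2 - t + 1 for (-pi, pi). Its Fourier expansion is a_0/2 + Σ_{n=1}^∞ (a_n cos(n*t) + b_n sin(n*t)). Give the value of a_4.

a_4 = 1/pi ∫_{-pi}^{pi} φ(t) cos(4*t) dt.
Integrating by parts twice (tabular method), an antiderivative of (3*t**2 - t + 1) cos(4*t) is 3*t**2*sin(4*t)/4 - t*sin(4*t)/4 + 3*t*cos(4*t)/8 + 5*sin(4*t)/32 - cos(4*t)/16; evaluating from -pi to pi: ∫_{-pi}^{pi} (3*t**2 - t + 1) cos(4*t) dt = (-1/16 + 3*pi/8) - (-3*pi/8 - 1/16) = 3*pi/4.
Hence a_4 = (1/pi)·(3*pi/4) = 3/4.

3/4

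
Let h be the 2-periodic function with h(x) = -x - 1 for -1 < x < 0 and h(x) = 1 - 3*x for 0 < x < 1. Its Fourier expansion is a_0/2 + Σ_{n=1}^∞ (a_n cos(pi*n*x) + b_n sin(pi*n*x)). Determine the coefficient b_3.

0

b_3 = ∫_{-1}^{1} h(x) sin(3*pi*x) dx.
Split the integral at the breakpoints.
Integrating by parts (boundary term plus one more integral), an antiderivative of (-x - 1) sin(3*pi*x) is x*cos(3*pi*x)/(3*pi) - sin(3*pi*x)/(9*pi**2) + cos(3*pi*x)/(3*pi); evaluating from -1 to 0: ∫_{-1}^{0} (-x - 1) sin(3*pi*x) dx = (1/(3*pi)) - (0) = 1/(3*pi).
Integrating by parts (boundary term plus one more integral), an antiderivative of (1 - 3*x) sin(3*pi*x) is x*cos(3*pi*x)/pi - sin(3*pi*x)/(3*pi**2) - cos(3*pi*x)/(3*pi); evaluating from 0 to 1: ∫_{0}^{1} (1 - 3*x) sin(3*pi*x) dx = (-2/(3*pi)) - (-1/(3*pi)) = -1/(3*pi).
Summing the pieces gives b_3 = 0.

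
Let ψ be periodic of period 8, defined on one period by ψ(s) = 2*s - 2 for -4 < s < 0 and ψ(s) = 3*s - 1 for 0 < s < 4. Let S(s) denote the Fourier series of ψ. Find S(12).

s = 12 differs from s = 4 by 1 full period(s), and the series is 8-periodic.
At s = 4 the one-sided limits are ψ(4^-) = 11 and ψ(4^+) = -10.
By Dirichlet's theorem the series converges to their average, [(11) + (-10)]/2 = 1/2.

1/2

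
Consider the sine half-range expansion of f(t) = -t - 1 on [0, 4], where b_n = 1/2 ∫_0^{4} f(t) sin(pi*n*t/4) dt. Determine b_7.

-12/(7*pi)

b_7 = 1/2 ∫_0^{4} (-t - 1) sin(7*pi*t/4) dt.
Integrating by parts (boundary term plus one more integral), an antiderivative of (-t - 1) sin(7*pi*t/4) is 4*t*cos(7*pi*t/4)/(7*pi) - 16*sin(7*pi*t/4)/(49*pi**2) + 4*cos(7*pi*t/4)/(7*pi); evaluating from 0 to 4: ∫_{0}^{4} (-t - 1) sin(7*pi*t/4) dt = (-20/(7*pi)) - (4/(7*pi)) = -24/(7*pi).
Hence b_7 = (1/2)·(-24/(7*pi)) = -12/(7*pi).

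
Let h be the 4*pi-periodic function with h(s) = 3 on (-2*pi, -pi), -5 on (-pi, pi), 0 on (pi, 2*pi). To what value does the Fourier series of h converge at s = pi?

-5/2

At s = pi the one-sided limits are h(pi^-) = -5 and h(pi^+) = 0.
By Dirichlet's theorem the series converges to their average, [(-5) + (0)]/2 = -5/2.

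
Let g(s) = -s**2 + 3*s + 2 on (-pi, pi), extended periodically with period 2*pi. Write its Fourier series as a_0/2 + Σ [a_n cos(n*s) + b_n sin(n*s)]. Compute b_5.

6/5

b_5 = 1/pi ∫_{-pi}^{pi} g(s) sin(5*s) ds.
Integrating by parts twice (tabular method), an antiderivative of (-s**2 + 3*s + 2) sin(5*s) is s**2*cos(5*s)/5 - 2*s*sin(5*s)/25 - 3*s*cos(5*s)/5 + 3*sin(5*s)/25 - 52*cos(5*s)/125; evaluating from -pi to pi: ∫_{-pi}^{pi} (-s**2 + 3*s + 2) sin(5*s) ds = (-pi**2/5 + 52/125 + 3*pi/5) - (-pi**2/5 - 3*pi/5 + 52/125) = 6*pi/5.
Hence b_5 = (1/pi)·(6*pi/5) = 6/5.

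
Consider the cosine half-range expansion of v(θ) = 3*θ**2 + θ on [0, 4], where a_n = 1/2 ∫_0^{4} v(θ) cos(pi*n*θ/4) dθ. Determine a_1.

a_1 = 1/2 ∫_0^{4} (3*θ**2 + θ) cos(pi*θ/4) dθ.
Integrating by parts twice (tabular method), an antiderivative of (3*θ**2 + θ) cos(pi*θ/4) is 12*θ**2*sin(pi*θ/4)/pi + 4*θ*sin(pi*θ/4)/pi + 96*θ*cos(pi*θ/4)/pi**2 - 384*sin(pi*θ/4)/pi**3 + 16*cos(pi*θ/4)/pi**2; evaluating from 0 to 4: ∫_{0}^{4} (3*θ**2 + θ) cos(pi*θ/4) dθ = (-400/pi**2) - (16/pi**2) = -416/pi**2.
Hence a_1 = (1/2)·(-416/pi**2) = -208/pi**2.

-208/pi**2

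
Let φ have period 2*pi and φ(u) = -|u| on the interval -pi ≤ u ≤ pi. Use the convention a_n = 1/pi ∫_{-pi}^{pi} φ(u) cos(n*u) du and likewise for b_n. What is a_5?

a_5 = 1/pi ∫_{-pi}^{pi} φ(u) cos(5*u) du.
φ is even and cos(5*u) is even, so the integrand is even and a_5 = 2/pi ∫_0^{pi} φ(u) cos(5*u) du.
Integrating by parts (boundary term plus one more integral), an antiderivative of (-u) cos(5*u) is -u*sin(5*u)/5 - cos(5*u)/25; evaluating from 0 to pi: ∫_{0}^{pi} (-u) cos(5*u) du = (1/25) - (-1/25) = 2/25.
Hence a_5 = (2/pi)·(2/25) = 4/(25*pi).

4/(25*pi)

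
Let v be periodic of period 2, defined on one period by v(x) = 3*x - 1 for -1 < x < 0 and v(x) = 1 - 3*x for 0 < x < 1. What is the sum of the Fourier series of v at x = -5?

x = -5 differs from x = -1 by -2 full period(s), and the series is 2-periodic.
At x = -1 the one-sided limits are v(-1^-) = -2 and v(-1^+) = -4.
By Dirichlet's theorem the series converges to their average, [(-2) + (-4)]/2 = -3.

-3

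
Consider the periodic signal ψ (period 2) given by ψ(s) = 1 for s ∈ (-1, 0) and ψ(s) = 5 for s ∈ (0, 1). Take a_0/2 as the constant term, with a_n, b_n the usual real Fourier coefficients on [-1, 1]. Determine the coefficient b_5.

b_5 = ∫_{-1}^{1} ψ(s) sin(5*pi*s) ds.
Split the integral at the breakpoints.
Directly, an antiderivative of (1) sin(5*pi*s) is -cos(5*pi*s)/(5*pi); evaluating from -1 to 0: ∫_{-1}^{0} (1) sin(5*pi*s) ds = (-1/(5*pi)) - (1/(5*pi)) = -2/(5*pi).
Directly, an antiderivative of (5) sin(5*pi*s) is -cos(5*pi*s)/pi; evaluating from 0 to 1: ∫_{0}^{1} (5) sin(5*pi*s) ds = (1/pi) - (-1/pi) = 2/pi.
Summing the pieces gives b_5 = 8/(5*pi).

8/(5*pi)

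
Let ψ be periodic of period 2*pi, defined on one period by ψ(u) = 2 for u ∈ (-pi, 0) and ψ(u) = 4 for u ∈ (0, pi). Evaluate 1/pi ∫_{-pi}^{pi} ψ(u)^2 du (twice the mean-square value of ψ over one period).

20

1/pi ∫_{-pi}^{pi} ψ(u)^2 du = 1/pi · (20*pi) = 20.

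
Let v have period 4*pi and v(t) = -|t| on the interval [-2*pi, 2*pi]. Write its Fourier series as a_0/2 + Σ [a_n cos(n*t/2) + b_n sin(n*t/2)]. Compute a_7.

8/(49*pi)

a_7 = (1/(2*pi)) ∫_{-2*pi}^{2*pi} v(t) cos(7*t/2) dt.
v is even and cos(7*t/2) is even, so the integrand is even and a_7 = 1/pi ∫_0^{2*pi} v(t) cos(7*t/2) dt.
Integrating by parts (boundary term plus one more integral), an antiderivative of (-t) cos(7*t/2) is -2*t*sin(7*t/2)/7 - 4*cos(7*t/2)/49; evaluating from 0 to 2*pi: ∫_{0}^{2*pi} (-t) cos(7*t/2) dt = (4/49) - (-4/49) = 8/49.
Hence a_7 = (1/pi)·(8/49) = 8/(49*pi).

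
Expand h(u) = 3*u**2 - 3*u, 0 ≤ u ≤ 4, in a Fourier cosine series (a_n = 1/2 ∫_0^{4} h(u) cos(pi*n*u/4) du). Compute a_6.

16/(3*pi**2)

a_6 = 1/2 ∫_0^{4} (3*u**2 - 3*u) cos(3*pi*u/2) du.
Integrating by parts twice (tabular method), an antiderivative of (3*u**2 - 3*u) cos(3*pi*u/2) is 2*u**2*sin(3*pi*u/2)/pi - 2*u*sin(3*pi*u/2)/pi + 8*u*cos(3*pi*u/2)/(3*pi**2) - 16*sin(3*pi*u/2)/(9*pi**3) - 4*cos(3*pi*u/2)/(3*pi**2); evaluating from 0 to 4: ∫_{0}^{4} (3*u**2 - 3*u) cos(3*pi*u/2) du = (28/(3*pi**2)) - (-4/(3*pi**2)) = 32/(3*pi**2).
Hence a_6 = (1/2)·(32/(3*pi**2)) = 16/(3*pi**2).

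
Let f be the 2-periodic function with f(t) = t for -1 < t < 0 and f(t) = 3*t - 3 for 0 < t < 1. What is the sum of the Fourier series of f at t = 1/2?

f is continuous at t = 1/2 with value -3/2, so the series converges to -3/2 there.

-3/2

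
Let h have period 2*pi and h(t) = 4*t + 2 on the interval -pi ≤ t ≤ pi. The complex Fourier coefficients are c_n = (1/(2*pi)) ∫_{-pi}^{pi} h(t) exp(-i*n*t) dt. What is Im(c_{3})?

Since h is real-valued, Im(c_{3}) = -(1/(2*pi)) ∫_{-pi}^{pi} h(t) sin(3*t) dt = -b_{3}/2.
Integrating by parts (boundary term plus one more integral), an antiderivative of (4*t + 2) sin(3*t) is -4*t*cos(3*t)/3 + 4*sin(3*t)/9 - 2*cos(3*t)/3; evaluating from -pi to pi: ∫_{-pi}^{pi} (4*t + 2) sin(3*t) dt = (2/3 + 4*pi/3) - (2/3 - 4*pi/3) = 8*pi/3.
Hence Im(c_{3}) = (-1/(2*pi))·(8*pi/3) = -4/3.

-4/3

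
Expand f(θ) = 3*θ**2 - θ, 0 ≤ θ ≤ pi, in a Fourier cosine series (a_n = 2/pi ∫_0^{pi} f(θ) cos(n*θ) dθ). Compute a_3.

a_3 = 2/pi ∫_0^{pi} (3*θ**2 - θ) cos(3*θ) dθ.
Integrating by parts twice (tabular method), an antiderivative of (3*θ**2 - θ) cos(3*θ) is θ**2*sin(3*θ) - θ*sin(3*θ)/3 + 2*θ*cos(3*θ)/3 - 2*sin(3*θ)/9 - cos(3*θ)/9; evaluating from 0 to pi: ∫_{0}^{pi} (3*θ**2 - θ) cos(3*θ) dθ = (1/9 - 2*pi/3) - (-1/9) = 2/9 - 2*pi/3.
Hence a_3 = (2/pi)·(2/9 - 2*pi/3) = 4*(1 - 3*pi)/(9*pi).

4*(1 - 3*pi)/(9*pi)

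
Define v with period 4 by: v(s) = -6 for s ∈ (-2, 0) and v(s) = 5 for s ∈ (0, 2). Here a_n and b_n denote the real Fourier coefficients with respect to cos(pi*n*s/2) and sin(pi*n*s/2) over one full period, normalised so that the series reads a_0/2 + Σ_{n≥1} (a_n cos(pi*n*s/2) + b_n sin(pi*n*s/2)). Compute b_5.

22/(5*pi)

b_5 = 1/2 ∫_{-2}^{2} v(s) sin(5*pi*s/2) ds.
Split the integral at the breakpoints.
Directly, an antiderivative of (-6) sin(5*pi*s/2) is 12*cos(5*pi*s/2)/(5*pi); evaluating from -2 to 0: ∫_{-2}^{0} (-6) sin(5*pi*s/2) ds = (12/(5*pi)) - (-12/(5*pi)) = 24/(5*pi).
Directly, an antiderivative of (5) sin(5*pi*s/2) is -2*cos(5*pi*s/2)/pi; evaluating from 0 to 2: ∫_{0}^{2} (5) sin(5*pi*s/2) ds = (2/pi) - (-2/pi) = 4/pi.
Summing the pieces and multiplying by (1/2) gives b_5 = 22/(5*pi).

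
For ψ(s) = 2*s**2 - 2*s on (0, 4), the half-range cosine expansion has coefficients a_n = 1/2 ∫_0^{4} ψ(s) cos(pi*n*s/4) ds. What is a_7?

a_7 = 1/2 ∫_0^{4} (2*s**2 - 2*s) cos(7*pi*s/4) ds.
Integrating by parts twice (tabular method), an antiderivative of (2*s**2 - 2*s) cos(7*pi*s/4) is 8*s**2*sin(7*pi*s/4)/(7*pi) - 8*s*sin(7*pi*s/4)/(7*pi) + 64*s*cos(7*pi*s/4)/(49*pi**2) - 256*sin(7*pi*s/4)/(343*pi**3) - 32*cos(7*pi*s/4)/(49*pi**2); evaluating from 0 to 4: ∫_{0}^{4} (2*s**2 - 2*s) cos(7*pi*s/4) ds = (-32/(7*pi**2)) - (-32/(49*pi**2)) = -192/(49*pi**2).
Hence a_7 = (1/2)·(-192/(49*pi**2)) = -96/(49*pi**2).

-96/(49*pi**2)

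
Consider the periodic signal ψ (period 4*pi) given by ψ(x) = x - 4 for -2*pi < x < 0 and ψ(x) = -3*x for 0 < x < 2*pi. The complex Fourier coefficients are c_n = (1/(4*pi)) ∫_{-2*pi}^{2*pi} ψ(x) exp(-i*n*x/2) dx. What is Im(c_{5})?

Since ψ is real-valued, Im(c_{5}) = -(1/(4*pi)) ∫_{-2*pi}^{2*pi} ψ(x) sin(5*x/2) dx = -b_{5}/2.
Split the integral at the breakpoints.
Integrating by parts (boundary term plus one more integral), an antiderivative of (x - 4) sin(5*x/2) is -2*x*cos(5*x/2)/5 + 4*sin(5*x/2)/25 + 8*cos(5*x/2)/5; evaluating from -2*pi to 0: ∫_{-2*pi}^{0} (x - 4) sin(5*x/2) dx = (8/5) - (-4*pi/5 - 8/5) = 4*pi/5 + 16/5.
Integrating by parts (boundary term plus one more integral), an antiderivative of (-3*x) sin(5*x/2) is 6*x*cos(5*x/2)/5 - 12*sin(5*x/2)/25; evaluating from 0 to 2*pi: ∫_{0}^{2*pi} (-3*x) sin(5*x/2) dx = (-12*pi/5) - (0) = -12*pi/5.
So ∫_{-2*pi}^{2*pi} ψ(x) sin(5*x/2) dx = 16/5 - 8*pi/5.
Hence Im(c_{5}) = (-1/(4*pi))·(16/5 - 8*pi/5) = 2*(-2 + pi)/(5*pi).

2*(-2 + pi)/(5*pi)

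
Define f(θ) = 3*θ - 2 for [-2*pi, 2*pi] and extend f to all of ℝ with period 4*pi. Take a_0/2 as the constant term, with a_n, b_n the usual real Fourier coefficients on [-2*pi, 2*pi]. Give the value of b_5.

12/5

b_5 = (1/(2*pi)) ∫_{-2*pi}^{2*pi} f(θ) sin(5*θ/2) dθ.
Integrating by parts (boundary term plus one more integral), an antiderivative of (3*θ - 2) sin(5*θ/2) is -6*θ*cos(5*θ/2)/5 + 12*sin(5*θ/2)/25 + 4*cos(5*θ/2)/5; evaluating from -2*pi to 2*pi: ∫_{-2*pi}^{2*pi} (3*θ - 2) sin(5*θ/2) dθ = (-4/5 + 12*pi/5) - (-12*pi/5 - 4/5) = 24*pi/5.
Hence b_5 = (1/(2*pi))·(24*pi/5) = 12/5.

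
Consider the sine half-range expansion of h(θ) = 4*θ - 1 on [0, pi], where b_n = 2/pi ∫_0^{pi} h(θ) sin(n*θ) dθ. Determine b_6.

-4/3

b_6 = 2/pi ∫_0^{pi} (4*θ - 1) sin(6*θ) dθ.
Integrating by parts (boundary term plus one more integral), an antiderivative of (4*θ - 1) sin(6*θ) is -2*θ*cos(6*θ)/3 + sin(6*θ)/9 + cos(6*θ)/6; evaluating from 0 to pi: ∫_{0}^{pi} (4*θ - 1) sin(6*θ) dθ = (1/6 - 2*pi/3) - (1/6) = -2*pi/3.
Hence b_6 = (2/pi)·(-2*pi/3) = -4/3.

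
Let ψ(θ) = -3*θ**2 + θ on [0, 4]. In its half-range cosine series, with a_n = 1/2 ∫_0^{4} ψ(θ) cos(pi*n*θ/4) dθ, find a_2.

a_2 = 1/2 ∫_0^{4} (-3*θ**2 + θ) cos(pi*θ/2) dθ.
Integrating by parts twice (tabular method), an antiderivative of (-3*θ**2 + θ) cos(pi*θ/2) is -6*θ**2*sin(pi*θ/2)/pi + 2*θ*sin(pi*θ/2)/pi - 24*θ*cos(pi*θ/2)/pi**2 + 48*sin(pi*θ/2)/pi**3 + 4*cos(pi*θ/2)/pi**2; evaluating from 0 to 4: ∫_{0}^{4} (-3*θ**2 + θ) cos(pi*θ/2) dθ = (-92/pi**2) - (4/pi**2) = -96/pi**2.
Hence a_2 = (1/2)·(-96/pi**2) = -48/pi**2.

-48/pi**2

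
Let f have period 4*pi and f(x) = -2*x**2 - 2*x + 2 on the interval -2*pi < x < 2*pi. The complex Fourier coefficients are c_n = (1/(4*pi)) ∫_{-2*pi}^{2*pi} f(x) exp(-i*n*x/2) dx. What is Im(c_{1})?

Since f is real-valued, Im(c_{1}) = -(1/(4*pi)) ∫_{-2*pi}^{2*pi} f(x) sin(x/2) dx = -b_{1}/2.
Integrating by parts twice (tabular method), an antiderivative of (-2*x**2 - 2*x + 2) sin(x/2) is 4*x**2*cos(x/2) - 16*x*sin(x/2) + 4*x*cos(x/2) - 8*sin(x/2) - 36*cos(x/2); evaluating from -2*pi to 2*pi: ∫_{-2*pi}^{2*pi} (-2*x**2 - 2*x + 2) sin(x/2) dx = (-16*pi**2 - 8*pi + 36) - (-16*pi**2 + 8*pi + 36) = -16*pi.
Hence Im(c_{1}) = (-1/(4*pi))·(-16*pi) = 4.

4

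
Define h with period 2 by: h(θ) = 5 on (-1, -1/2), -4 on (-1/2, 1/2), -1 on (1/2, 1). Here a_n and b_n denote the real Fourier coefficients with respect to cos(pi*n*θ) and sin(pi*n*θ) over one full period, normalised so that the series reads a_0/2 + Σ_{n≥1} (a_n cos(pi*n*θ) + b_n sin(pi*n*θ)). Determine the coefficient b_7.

-6/(7*pi)

b_7 = ∫_{-1}^{1} h(θ) sin(7*pi*θ) dθ.
Split the integral at the breakpoints.
Directly, an antiderivative of (5) sin(7*pi*θ) is -5*cos(7*pi*θ)/(7*pi); evaluating from -1 to -1/2: ∫_{-1}^{-1/2} (5) sin(7*pi*θ) dθ = (0) - (5/(7*pi)) = -5/(7*pi).
Directly, an antiderivative of (-4) sin(7*pi*θ) is 4*cos(7*pi*θ)/(7*pi); evaluating from -1/2 to 1/2: ∫_{-1/2}^{1/2} (-4) sin(7*pi*θ) dθ = (0) - (0) = 0.
Directly, an antiderivative of (-1) sin(7*pi*θ) is cos(7*pi*θ)/(7*pi); evaluating from 1/2 to 1: ∫_{1/2}^{1} (-1) sin(7*pi*θ) dθ = (-1/(7*pi)) - (0) = -1/(7*pi).
Summing the pieces gives b_7 = -6/(7*pi).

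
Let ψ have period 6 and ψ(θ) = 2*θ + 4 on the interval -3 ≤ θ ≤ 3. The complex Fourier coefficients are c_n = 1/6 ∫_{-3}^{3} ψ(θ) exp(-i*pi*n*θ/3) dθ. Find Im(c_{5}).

Since ψ is real-valued, Im(c_{5}) = -1/6 ∫_{-3}^{3} ψ(θ) sin(5*pi*θ/3) dθ = -b_{5}/2.
Integrating by parts (boundary term plus one more integral), an antiderivative of (2*θ + 4) sin(5*pi*θ/3) is -6*θ*cos(5*pi*θ/3)/(5*pi) + 18*sin(5*pi*θ/3)/(25*pi**2) - 12*cos(5*pi*θ/3)/(5*pi); evaluating from -3 to 3: ∫_{-3}^{3} (2*θ + 4) sin(5*pi*θ/3) dθ = (6/pi) - (-6/(5*pi)) = 36/(5*pi).
Hence Im(c_{5}) = (-1/6)·(36/(5*pi)) = -6/(5*pi).

-6/(5*pi)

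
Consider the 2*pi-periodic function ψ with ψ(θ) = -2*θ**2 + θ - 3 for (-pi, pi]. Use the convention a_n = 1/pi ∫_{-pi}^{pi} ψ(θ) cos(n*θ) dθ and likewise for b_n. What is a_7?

8/49

a_7 = 1/pi ∫_{-pi}^{pi} ψ(θ) cos(7*θ) dθ.
Integrating by parts twice (tabular method), an antiderivative of (-2*θ**2 + θ - 3) cos(7*θ) is -2*θ**2*sin(7*θ)/7 + θ*sin(7*θ)/7 - 4*θ*cos(7*θ)/49 - 143*sin(7*θ)/343 + cos(7*θ)/49; evaluating from -pi to pi: ∫_{-pi}^{pi} (-2*θ**2 + θ - 3) cos(7*θ) dθ = (-1/49 + 4*pi/49) - (-4*pi/49 - 1/49) = 8*pi/49.
Hence a_7 = (1/pi)·(8*pi/49) = 8/49.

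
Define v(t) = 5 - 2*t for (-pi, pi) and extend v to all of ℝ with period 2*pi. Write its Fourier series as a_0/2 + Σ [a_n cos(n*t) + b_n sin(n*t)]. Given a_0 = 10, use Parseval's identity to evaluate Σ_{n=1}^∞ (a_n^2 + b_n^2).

Parseval: a_0^2/2 + Σ_{n≥1} (a_n^2+b_n^2) = 1/pi ∫_{-pi}^{pi} v(t)^2 dt = 8*pi**2/3 + 50.
Subtract a_0^2/2 = 50: Σ (a_n^2+b_n^2) = 8*pi**2/3.

8*pi**2/3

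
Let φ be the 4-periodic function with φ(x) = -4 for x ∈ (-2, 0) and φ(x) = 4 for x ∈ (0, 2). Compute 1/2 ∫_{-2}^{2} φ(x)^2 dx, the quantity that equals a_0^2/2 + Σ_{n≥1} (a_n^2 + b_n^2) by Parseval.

1/2 ∫_{-2}^{2} φ(x)^2 dx = 1/2 · (64) = 32.

32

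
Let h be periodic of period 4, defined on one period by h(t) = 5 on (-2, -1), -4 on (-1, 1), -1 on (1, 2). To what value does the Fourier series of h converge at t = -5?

1/2

t = -5 differs from t = -1 by -1 full period(s), and the series is 4-periodic.
At t = -1 the one-sided limits are h(-1^-) = 5 and h(-1^+) = -4.
By Dirichlet's theorem the series converges to their average, [(5) + (-4)]/2 = 1/2.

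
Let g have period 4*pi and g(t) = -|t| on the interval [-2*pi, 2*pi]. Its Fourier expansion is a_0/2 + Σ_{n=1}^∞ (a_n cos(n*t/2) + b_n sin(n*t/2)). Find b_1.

0

b_1 = (1/(2*pi)) ∫_{-2*pi}^{2*pi} g(t) sin(t/2) dt.
g is even and sin(t/2) is odd, so the integrand is odd over a symmetric interval and the integral vanishes.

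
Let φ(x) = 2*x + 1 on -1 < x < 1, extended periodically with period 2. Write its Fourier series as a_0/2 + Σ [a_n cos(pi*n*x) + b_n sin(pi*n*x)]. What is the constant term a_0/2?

a_0 = ∫_{-1}^{1} φ(x) dx = 2.
So the constant term a_0/2 = 1.

1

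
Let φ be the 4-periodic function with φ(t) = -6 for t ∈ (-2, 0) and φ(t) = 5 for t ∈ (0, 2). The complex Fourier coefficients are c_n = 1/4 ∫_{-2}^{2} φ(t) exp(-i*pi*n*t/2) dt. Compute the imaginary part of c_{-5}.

Since φ is real-valued, Im(c_{-5}) = -1/4 ∫_{-2}^{2} φ(t) sin(-5*pi*t/2) dt = b_{5}/2.
Split the integral at the breakpoints.
Directly, an antiderivative of (-6) sin(-5*pi*t/2) is -12*cos(5*pi*t/2)/(5*pi); evaluating from -2 to 0: ∫_{-2}^{0} (-6) sin(-5*pi*t/2) dt = (-12/(5*pi)) - (12/(5*pi)) = -24/(5*pi).
Directly, an antiderivative of (5) sin(-5*pi*t/2) is 2*cos(5*pi*t/2)/pi; evaluating from 0 to 2: ∫_{0}^{2} (5) sin(-5*pi*t/2) dt = (-2/pi) - (2/pi) = -4/pi.
So ∫_{-2}^{2} φ(t) sin(-5*pi*t/2) dt = -44/(5*pi).
Hence Im(c_{-5}) = (-1/4)·(-44/(5*pi)) = 11/(5*pi).

11/(5*pi)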